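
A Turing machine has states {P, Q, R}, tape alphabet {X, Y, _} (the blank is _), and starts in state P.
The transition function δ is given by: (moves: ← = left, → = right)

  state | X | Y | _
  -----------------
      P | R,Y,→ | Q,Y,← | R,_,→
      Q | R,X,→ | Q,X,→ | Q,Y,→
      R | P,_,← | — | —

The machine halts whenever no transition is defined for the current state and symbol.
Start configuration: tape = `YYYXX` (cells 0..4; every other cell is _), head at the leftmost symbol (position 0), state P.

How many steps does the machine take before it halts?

P | _[Y]YYXX   read Y → write Y, move ←, go to Q
Q | [_]YYYXX   read _ → write Y, move →, go to Q
Q | Y[Y]YYXX   read Y → write X, move →, go to Q
Q | YX[Y]YXX   read Y → write X, move →, go to Q
Q | YXX[Y]XX   read Y → write X, move →, go to Q
Q | YXXX[X]X   read X → write X, move →, go to R
R | YXXXX[X]   read X → write _, move ←, go to P
P | YXXX[X]_   read X → write Y, move →, go to R
R | YXXXY[_]
M halts after 8 transitions.

8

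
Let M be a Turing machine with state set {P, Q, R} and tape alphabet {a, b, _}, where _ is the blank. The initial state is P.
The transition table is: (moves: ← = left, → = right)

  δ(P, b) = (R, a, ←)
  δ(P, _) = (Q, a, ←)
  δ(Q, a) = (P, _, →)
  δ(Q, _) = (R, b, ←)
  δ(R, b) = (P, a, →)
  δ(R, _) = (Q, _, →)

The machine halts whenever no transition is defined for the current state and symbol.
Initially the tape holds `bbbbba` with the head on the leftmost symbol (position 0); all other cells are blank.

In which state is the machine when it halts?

P

P | _[b]bbbba   read b → write a, move ←, go to R
R | [_]abbbba   read _ → write _, move →, go to Q
Q | _[a]bbbba   read a → write _, move →, go to P
P | __[b]bbba   read b → write a, move ←, go to R
R | _[_]abbba   read _ → write _, move →, go to Q
Q | __[a]bbba   read a → write _, move →, go to P
P | ___[b]bba   read b → write a, move ←, go to R
R | __[_]abba   read _ → write _, move →, go to Q
Q | ___[a]bba   read a → write _, move →, go to P
P | ____[b]ba   read b → write a, move ←, go to R
R | ___[_]aba   read _ → write _, move →, go to Q
Q | ____[a]ba   read a → write _, move →, go to P
P | _____[b]a   read b → write a, move ←, go to R
R | ____[_]aa   read _ → write _, move →, go to Q
Q | _____[a]a   read a → write _, move →, go to P
P | ______[a]
No transition is defined for (P, a); M halts in state P.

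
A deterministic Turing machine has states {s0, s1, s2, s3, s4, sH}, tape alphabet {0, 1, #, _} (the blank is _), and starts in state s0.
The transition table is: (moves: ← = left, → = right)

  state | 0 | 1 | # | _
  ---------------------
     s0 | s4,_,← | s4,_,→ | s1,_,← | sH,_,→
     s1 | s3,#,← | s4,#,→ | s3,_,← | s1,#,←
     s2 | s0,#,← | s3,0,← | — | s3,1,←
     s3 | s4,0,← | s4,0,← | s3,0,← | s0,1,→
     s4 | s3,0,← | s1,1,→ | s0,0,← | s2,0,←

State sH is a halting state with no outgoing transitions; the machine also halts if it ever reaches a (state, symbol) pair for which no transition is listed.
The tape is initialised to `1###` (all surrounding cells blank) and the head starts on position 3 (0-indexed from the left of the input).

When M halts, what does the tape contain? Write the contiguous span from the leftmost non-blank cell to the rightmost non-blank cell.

s0 | ___1##[#]   read # → write _, move ←, go to s1
s1 | ___1#[#]_   read # → write _, move ←, go to s3
s3 | ___1[#]__   read # → write 0, move ←, go to s3
s3 | ___[1]0__   read 1 → write 0, move ←, go to s4
s4 | __[_]00__   read _ → write 0, move ←, go to s2
s2 | _[_]000__   read _ → write 1, move ←, go to s3
s3 | [_]1000__   read _ → write 1, move →, go to s0
s0 | 1[1]000__   read 1 → write _, move →, go to s4
s4 | 1_[0]00__   read 0 → write 0, move ←, go to s3
s3 | 1[_]000__   read _ → write 1, move →, go to s0
s0 | 11[0]00__   read 0 → write _, move ←, go to s4
s4 | 1[1]_00__   read 1 → write 1, move →, go to s1
s1 | 11[_]00__   read _ → write #, move ←, go to s1
s1 | 1[1]#00__   read 1 → write #, move →, go to s4
s4 | 1#[#]00__   read # → write 0, move ←, go to s0
s0 | 1[#]000__   read # → write _, move ←, go to s1
s1 | [1]_000__   read 1 → write #, move →, go to s4
s4 | #[_]000__   read _ → write 0, move ←, go to s2
s2 | [#]0000__
The non-blank tape span at halt is #0000.

#0000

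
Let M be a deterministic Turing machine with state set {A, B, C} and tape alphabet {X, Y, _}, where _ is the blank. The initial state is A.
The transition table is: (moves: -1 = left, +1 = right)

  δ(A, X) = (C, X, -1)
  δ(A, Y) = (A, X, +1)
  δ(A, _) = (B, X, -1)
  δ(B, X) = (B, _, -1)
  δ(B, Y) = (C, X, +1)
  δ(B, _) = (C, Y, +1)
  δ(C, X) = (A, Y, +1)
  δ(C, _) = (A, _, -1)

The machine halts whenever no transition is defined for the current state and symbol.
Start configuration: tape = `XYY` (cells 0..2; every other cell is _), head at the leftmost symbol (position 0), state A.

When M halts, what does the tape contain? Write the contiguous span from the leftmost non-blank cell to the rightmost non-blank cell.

YXYXYY

state=A head=0 tape=___[X]YY   (A,X)→(C,X,-1)
state=C head=-1 tape=__[_]XYY   (C,_)→(A,_,-1)
state=A head=-2 tape=_[_]_XYY   (A,_)→(B,X,-1)
state=B head=-3 tape=[_]X_XYY   (B,_)→(C,Y,+1)
state=C head=-2 tape=Y[X]_XYY   (C,X)→(A,Y,+1)
state=A head=-1 tape=YY[_]XYY   (A,_)→(B,X,-1)
state=B head=-2 tape=Y[Y]XXYY   (B,Y)→(C,X,+1)
state=C head=-1 tape=YX[X]XYY   (C,X)→(A,Y,+1)
state=A head=0 tape=YXY[X]YY   (A,X)→(C,X,-1)
state=C head=-1 tape=YX[Y]XYY
The non-blank tape span at halt is YXYXYY.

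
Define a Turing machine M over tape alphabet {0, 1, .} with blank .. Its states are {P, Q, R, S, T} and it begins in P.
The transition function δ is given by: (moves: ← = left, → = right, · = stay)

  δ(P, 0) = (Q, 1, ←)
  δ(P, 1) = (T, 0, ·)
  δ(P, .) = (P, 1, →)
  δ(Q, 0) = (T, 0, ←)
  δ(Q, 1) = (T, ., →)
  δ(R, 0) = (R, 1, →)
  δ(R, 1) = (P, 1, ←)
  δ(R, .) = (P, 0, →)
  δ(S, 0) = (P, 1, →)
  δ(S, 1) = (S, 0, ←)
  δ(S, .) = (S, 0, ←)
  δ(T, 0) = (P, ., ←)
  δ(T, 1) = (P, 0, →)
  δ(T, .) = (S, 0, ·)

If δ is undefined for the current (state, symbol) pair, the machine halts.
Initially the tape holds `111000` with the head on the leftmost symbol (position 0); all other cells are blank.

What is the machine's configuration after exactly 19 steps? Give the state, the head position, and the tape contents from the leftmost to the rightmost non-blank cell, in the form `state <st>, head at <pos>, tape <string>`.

state=P head=0 tape=..[1]11000   (P,1)→(T,0,·)
state=T head=0 tape=..[0]11000   (T,0)→(P,.,←)
state=P head=-1 tape=.[.].11000   (P,.)→(P,1,→)
state=P head=0 tape=.1[.]11000   (P,.)→(P,1,→)
state=P head=1 tape=.11[1]1000   (P,1)→(T,0,·)
state=T head=1 tape=.11[0]1000   (T,0)→(P,.,←)
state=P head=0 tape=.1[1].1000   (P,1)→(T,0,·)
state=T head=0 tape=.1[0].1000   (T,0)→(P,.,←)
state=P head=-1 tape=.[1]..1000   (P,1)→(T,0,·)
state=T head=-1 tape=.[0]..1000   (T,0)→(P,.,←)
state=P head=-2 tape=[.]...1000   (P,.)→(P,1,→)
state=P head=-1 tape=1[.]..1000   (P,.)→(P,1,→)
state=P head=0 tape=11[.].1000   (P,.)→(P,1,→)
state=P head=1 tape=111[.]1000   (P,.)→(P,1,→)
state=P head=2 tape=1111[1]000   (P,1)→(T,0,·)
state=T head=2 tape=1111[0]000   (T,0)→(P,.,←)
state=P head=1 tape=111[1].000   (P,1)→(T,0,·)
state=T head=1 tape=111[0].000   (T,0)→(P,.,←)
state=P head=0 tape=11[1]..000   (P,1)→(T,0,·)
state=T head=0 tape=11[0]..000
After 19 steps: state T, head at 0, tape 110..000.

state T, head at 0, tape 110..000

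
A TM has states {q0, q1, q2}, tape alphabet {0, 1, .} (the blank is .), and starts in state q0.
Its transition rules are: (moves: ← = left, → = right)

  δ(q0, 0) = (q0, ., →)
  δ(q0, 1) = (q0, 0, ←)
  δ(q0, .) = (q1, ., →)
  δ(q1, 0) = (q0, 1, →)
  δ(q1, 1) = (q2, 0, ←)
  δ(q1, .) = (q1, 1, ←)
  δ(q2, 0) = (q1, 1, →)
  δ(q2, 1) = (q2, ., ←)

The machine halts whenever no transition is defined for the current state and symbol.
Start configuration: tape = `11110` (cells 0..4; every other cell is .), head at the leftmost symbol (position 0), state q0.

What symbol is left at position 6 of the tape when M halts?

state=q0 head=0 tape=.[1]1110..   (q0,1)→(q0,0,←)
state=q0 head=-1 tape=[.]01110..   (q0,.)→(q1,.,→)
state=q1 head=0 tape=.[0]1110..   (q1,0)→(q0,1,→)
state=q0 head=1 tape=.1[1]110..   (q0,1)→(q0,0,←)
state=q0 head=0 tape=.[1]0110..   (q0,1)→(q0,0,←)
state=q0 head=-1 tape=[.]00110..   (q0,.)→(q1,.,→)
state=q1 head=0 tape=.[0]0110..   (q1,0)→(q0,1,→)
state=q0 head=1 tape=.1[0]110..   (q0,0)→(q0,.,→)
state=q0 head=2 tape=.1.[1]10..   (q0,1)→(q0,0,←)
state=q0 head=1 tape=.1[.]010..   (q0,.)→(q1,.,→)
state=q1 head=2 tape=.1.[0]10..   (q1,0)→(q0,1,→)
state=q0 head=3 tape=.1.1[1]0..   (q0,1)→(q0,0,←)
state=q0 head=2 tape=.1.[1]00..   (q0,1)→(q0,0,←)
state=q0 head=1 tape=.1[.]000..   (q0,.)→(q1,.,→)
state=q1 head=2 tape=.1.[0]00..   (q1,0)→(q0,1,→)
state=q0 head=3 tape=.1.1[0]0..   (q0,0)→(q0,.,→)
state=q0 head=4 tape=.1.1.[0]..   (q0,0)→(q0,.,→)
state=q0 head=5 tape=.1.1..[.].   (q0,.)→(q1,.,→)
state=q1 head=6 tape=.1.1...[.]   (q1,.)→(q1,1,←)
state=q1 head=5 tape=.1.1..[.]1   (q1,.)→(q1,1,←)
state=q1 head=4 tape=.1.1.[.]11   (q1,.)→(q1,1,←)
state=q1 head=3 tape=.1.1[.]111   (q1,.)→(q1,1,←)
state=q1 head=2 tape=.1.[1]1111   (q1,1)→(q2,0,←)
state=q2 head=1 tape=.1[.]01111
Cell 6 holds 1 when M halts.

1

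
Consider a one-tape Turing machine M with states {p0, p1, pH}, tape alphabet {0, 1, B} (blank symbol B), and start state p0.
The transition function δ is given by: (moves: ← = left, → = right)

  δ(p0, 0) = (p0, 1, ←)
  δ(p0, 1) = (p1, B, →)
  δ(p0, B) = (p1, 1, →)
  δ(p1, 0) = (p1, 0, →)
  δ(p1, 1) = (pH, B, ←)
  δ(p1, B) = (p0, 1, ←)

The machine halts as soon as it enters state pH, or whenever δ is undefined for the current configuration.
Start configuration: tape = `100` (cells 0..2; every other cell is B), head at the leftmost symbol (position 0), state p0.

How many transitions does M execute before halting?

state=p0 head=0 tape=[1]00B   (p0,1)→(p1,B,→)
state=p1 head=1 tape=B[0]0B   (p1,0)→(p1,0,→)
state=p1 head=2 tape=B0[0]B   (p1,0)→(p1,0,→)
state=p1 head=3 tape=B00[B]   (p1,B)→(p0,1,←)
state=p0 head=2 tape=B0[0]1   (p0,0)→(p0,1,←)
state=p0 head=1 tape=B[0]11   (p0,0)→(p0,1,←)
state=p0 head=0 tape=[B]111   (p0,B)→(p1,1,→)
state=p1 head=1 tape=1[1]11   (p1,1)→(pH,B,←)
state=pH head=0 tape=[1]B11
M halts after 8 transitions.

8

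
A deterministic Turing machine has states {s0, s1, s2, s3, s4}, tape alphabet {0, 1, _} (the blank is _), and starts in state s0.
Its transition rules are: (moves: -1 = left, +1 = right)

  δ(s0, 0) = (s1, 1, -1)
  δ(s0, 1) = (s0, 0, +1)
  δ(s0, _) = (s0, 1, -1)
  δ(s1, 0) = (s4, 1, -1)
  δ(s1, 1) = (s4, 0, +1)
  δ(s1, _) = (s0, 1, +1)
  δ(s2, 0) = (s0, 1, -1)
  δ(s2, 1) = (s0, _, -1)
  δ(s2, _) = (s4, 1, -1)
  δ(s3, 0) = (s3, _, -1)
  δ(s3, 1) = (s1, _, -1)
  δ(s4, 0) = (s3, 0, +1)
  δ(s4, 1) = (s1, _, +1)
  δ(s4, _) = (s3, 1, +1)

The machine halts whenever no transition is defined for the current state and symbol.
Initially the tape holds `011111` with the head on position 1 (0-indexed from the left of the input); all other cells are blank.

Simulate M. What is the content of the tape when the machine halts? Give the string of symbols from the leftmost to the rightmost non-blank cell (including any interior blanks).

01____11

state=s0 head=1 tape=_0[1]1111_   (s0,1)→(s0,0,+1)
state=s0 head=2 tape=_00[1]111_   (s0,1)→(s0,0,+1)
state=s0 head=3 tape=_000[1]11_   (s0,1)→(s0,0,+1)
state=s0 head=4 tape=_0000[1]1_   (s0,1)→(s0,0,+1)
state=s0 head=5 tape=_00000[1]_   (s0,1)→(s0,0,+1)
state=s0 head=6 tape=_000000[_]   (s0,_)→(s0,1,-1)
state=s0 head=5 tape=_00000[0]1   (s0,0)→(s1,1,-1)
state=s1 head=4 tape=_0000[0]11   (s1,0)→(s4,1,-1)
state=s4 head=3 tape=_000[0]111   (s4,0)→(s3,0,+1)
state=s3 head=4 tape=_0000[1]11   (s3,1)→(s1,_,-1)
state=s1 head=3 tape=_000[0]_11   (s1,0)→(s4,1,-1)
state=s4 head=2 tape=_00[0]1_11   (s4,0)→(s3,0,+1)
state=s3 head=3 tape=_000[1]_11   (s3,1)→(s1,_,-1)
state=s1 head=2 tape=_00[0]__11   (s1,0)→(s4,1,-1)
state=s4 head=1 tape=_0[0]1__11   (s4,0)→(s3,0,+1)
state=s3 head=2 tape=_00[1]__11   (s3,1)→(s1,_,-1)
state=s1 head=1 tape=_0[0]___11   (s1,0)→(s4,1,-1)
state=s4 head=0 tape=_[0]1___11   (s4,0)→(s3,0,+1)
state=s3 head=1 tape=_0[1]___11   (s3,1)→(s1,_,-1)
state=s1 head=0 tape=_[0]____11   (s1,0)→(s4,1,-1)
state=s4 head=-1 tape=[_]1____11   (s4,_)→(s3,1,+1)
state=s3 head=0 tape=1[1]____11   (s3,1)→(s1,_,-1)
state=s1 head=-1 tape=[1]_____11   (s1,1)→(s4,0,+1)
state=s4 head=0 tape=0[_]____11   (s4,_)→(s3,1,+1)
state=s3 head=1 tape=01[_]___11
The non-blank tape span at halt is 01____11.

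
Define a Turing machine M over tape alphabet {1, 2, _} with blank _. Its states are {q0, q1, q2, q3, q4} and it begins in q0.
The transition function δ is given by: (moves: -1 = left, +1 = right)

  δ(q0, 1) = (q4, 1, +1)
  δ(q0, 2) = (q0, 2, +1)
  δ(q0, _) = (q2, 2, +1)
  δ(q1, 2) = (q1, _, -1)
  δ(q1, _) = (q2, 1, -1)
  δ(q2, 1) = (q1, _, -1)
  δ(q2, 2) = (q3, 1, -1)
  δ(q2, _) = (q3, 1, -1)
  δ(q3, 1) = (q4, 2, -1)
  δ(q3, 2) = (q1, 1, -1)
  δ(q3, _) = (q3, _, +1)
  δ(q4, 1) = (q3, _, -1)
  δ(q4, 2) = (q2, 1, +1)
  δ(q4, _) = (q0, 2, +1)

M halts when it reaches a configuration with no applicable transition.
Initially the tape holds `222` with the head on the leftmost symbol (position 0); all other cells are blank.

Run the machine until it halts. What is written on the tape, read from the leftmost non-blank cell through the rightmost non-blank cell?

221_1111

state=q0 head=0 tape=___[2]22__   (q0,2)→(q0,2,+1)
state=q0 head=1 tape=___2[2]2__   (q0,2)→(q0,2,+1)
state=q0 head=2 tape=___22[2]__   (q0,2)→(q0,2,+1)
state=q0 head=3 tape=___222[_]_   (q0,_)→(q2,2,+1)
state=q2 head=4 tape=___2222[_]   (q2,_)→(q3,1,-1)
state=q3 head=3 tape=___222[2]1   (q3,2)→(q1,1,-1)
state=q1 head=2 tape=___22[2]11   (q1,2)→(q1,_,-1)
state=q1 head=1 tape=___2[2]_11   (q1,2)→(q1,_,-1)
state=q1 head=0 tape=___[2]__11   (q1,2)→(q1,_,-1)
state=q1 head=-1 tape=__[_]___11   (q1,_)→(q2,1,-1)
state=q2 head=-2 tape=_[_]1___11   (q2,_)→(q3,1,-1)
state=q3 head=-3 tape=[_]11___11   (q3,_)→(q3,_,+1)
state=q3 head=-2 tape=_[1]1___11   (q3,1)→(q4,2,-1)
state=q4 head=-3 tape=[_]21___11   (q4,_)→(q0,2,+1)
state=q0 head=-2 tape=2[2]1___11   (q0,2)→(q0,2,+1)
state=q0 head=-1 tape=22[1]___11   (q0,1)→(q4,1,+1)
state=q4 head=0 tape=221[_]__11   (q4,_)→(q0,2,+1)
state=q0 head=1 tape=2212[_]_11   (q0,_)→(q2,2,+1)
state=q2 head=2 tape=22122[_]11   (q2,_)→(q3,1,-1)
state=q3 head=1 tape=2212[2]111   (q3,2)→(q1,1,-1)
state=q1 head=0 tape=221[2]1111   (q1,2)→(q1,_,-1)
state=q1 head=-1 tape=22[1]_1111
The non-blank tape span at halt is 221_1111.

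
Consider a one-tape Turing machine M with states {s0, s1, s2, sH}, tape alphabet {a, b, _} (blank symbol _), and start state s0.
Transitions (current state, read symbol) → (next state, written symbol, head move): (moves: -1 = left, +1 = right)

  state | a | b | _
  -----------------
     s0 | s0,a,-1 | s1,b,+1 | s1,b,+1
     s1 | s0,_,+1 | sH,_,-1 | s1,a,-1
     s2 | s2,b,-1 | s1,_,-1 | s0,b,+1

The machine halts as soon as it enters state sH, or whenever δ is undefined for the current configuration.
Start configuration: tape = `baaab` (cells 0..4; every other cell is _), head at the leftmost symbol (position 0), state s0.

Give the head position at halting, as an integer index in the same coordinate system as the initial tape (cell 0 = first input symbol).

s0 | [b]aaab_   read b → write b, move +1, go to s1
s1 | b[a]aab_   read a → write _, move +1, go to s0
s0 | b_[a]ab_   read a → write a, move -1, go to s0
s0 | b[_]aab_   read _ → write b, move +1, go to s1
s1 | bb[a]ab_   read a → write _, move +1, go to s0
s0 | bb_[a]b_   read a → write a, move -1, go to s0
s0 | bb[_]ab_   read _ → write b, move +1, go to s1
s1 | bbb[a]b_   read a → write _, move +1, go to s0
s0 | bbb_[b]_   read b → write b, move +1, go to s1
s1 | bbb_b[_]   read _ → write a, move -1, go to s1
s1 | bbb_[b]a   read b → write _, move -1, go to sH
sH | bbb[_]_a
At halt the head is at cell 3.

3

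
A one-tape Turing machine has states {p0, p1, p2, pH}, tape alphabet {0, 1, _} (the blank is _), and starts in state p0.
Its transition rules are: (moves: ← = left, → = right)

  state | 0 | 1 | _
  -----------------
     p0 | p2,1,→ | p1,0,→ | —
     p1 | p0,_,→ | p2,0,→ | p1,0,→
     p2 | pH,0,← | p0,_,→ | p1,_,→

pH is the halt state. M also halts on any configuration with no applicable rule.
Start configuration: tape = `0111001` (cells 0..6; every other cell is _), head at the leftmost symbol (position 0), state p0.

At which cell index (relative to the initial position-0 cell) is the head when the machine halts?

p0 | [0]111001   read 0 → write 1, move →, go to p2
p2 | 1[1]11001   read 1 → write _, move →, go to p0
p0 | 1_[1]1001   read 1 → write 0, move →, go to p1
p1 | 1_0[1]001   read 1 → write 0, move →, go to p2
p2 | 1_00[0]01   read 0 → write 0, move ←, go to pH
pH | 1_0[0]001
At halt the head is at cell 3.

3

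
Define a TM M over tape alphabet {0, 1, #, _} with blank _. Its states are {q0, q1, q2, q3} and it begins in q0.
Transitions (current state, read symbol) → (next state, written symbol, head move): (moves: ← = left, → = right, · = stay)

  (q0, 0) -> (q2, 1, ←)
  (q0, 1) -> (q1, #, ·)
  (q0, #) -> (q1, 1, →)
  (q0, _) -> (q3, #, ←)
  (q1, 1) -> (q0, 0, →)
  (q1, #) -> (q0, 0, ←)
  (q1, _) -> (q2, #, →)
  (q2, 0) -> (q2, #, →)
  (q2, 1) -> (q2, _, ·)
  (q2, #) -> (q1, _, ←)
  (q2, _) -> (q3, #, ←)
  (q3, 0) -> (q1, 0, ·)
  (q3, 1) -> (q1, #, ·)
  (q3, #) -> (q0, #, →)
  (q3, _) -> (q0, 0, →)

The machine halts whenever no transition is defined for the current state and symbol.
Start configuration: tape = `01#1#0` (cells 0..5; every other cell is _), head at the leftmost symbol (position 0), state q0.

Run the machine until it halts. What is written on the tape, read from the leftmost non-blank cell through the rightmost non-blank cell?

0#10#1#0

state=q0 head=0 tape=__[0]1#1#0   (q0,0)→(q2,1,←)
state=q2 head=-1 tape=_[_]11#1#0   (q2,_)→(q3,#,←)
state=q3 head=-2 tape=[_]#11#1#0   (q3,_)→(q0,0,→)
state=q0 head=-1 tape=0[#]11#1#0   (q0,#)→(q1,1,→)
state=q1 head=0 tape=01[1]1#1#0   (q1,1)→(q0,0,→)
state=q0 head=1 tape=010[1]#1#0   (q0,1)→(q1,#,·)
state=q1 head=1 tape=010[#]#1#0   (q1,#)→(q0,0,←)
state=q0 head=0 tape=01[0]0#1#0   (q0,0)→(q2,1,←)
state=q2 head=-1 tape=0[1]10#1#0   (q2,1)→(q2,_,·)
state=q2 head=-1 tape=0[_]10#1#0   (q2,_)→(q3,#,←)
state=q3 head=-2 tape=[0]#10#1#0   (q3,0)→(q1,0,·)
state=q1 head=-2 tape=[0]#10#1#0
The non-blank tape span at halt is 0#10#1#0.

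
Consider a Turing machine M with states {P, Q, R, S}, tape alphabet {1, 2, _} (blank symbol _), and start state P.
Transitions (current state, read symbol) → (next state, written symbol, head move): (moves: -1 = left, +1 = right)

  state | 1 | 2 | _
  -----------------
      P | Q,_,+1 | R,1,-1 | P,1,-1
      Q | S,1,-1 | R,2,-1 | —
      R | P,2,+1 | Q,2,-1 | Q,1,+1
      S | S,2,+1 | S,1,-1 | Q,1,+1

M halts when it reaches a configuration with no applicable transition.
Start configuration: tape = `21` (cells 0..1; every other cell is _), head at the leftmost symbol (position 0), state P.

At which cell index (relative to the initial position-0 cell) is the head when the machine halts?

3

state=P head=0 tape=_[2]1__   (P,2)→(R,1,-1)
state=R head=-1 tape=[_]11__   (R,_)→(Q,1,+1)
state=Q head=0 tape=1[1]1__   (Q,1)→(S,1,-1)
state=S head=-1 tape=[1]11__   (S,1)→(S,2,+1)
state=S head=0 tape=2[1]1__   (S,1)→(S,2,+1)
state=S head=1 tape=22[1]__   (S,1)→(S,2,+1)
state=S head=2 tape=222[_]_   (S,_)→(Q,1,+1)
state=Q head=3 tape=2221[_]
At halt the head is at cell 3.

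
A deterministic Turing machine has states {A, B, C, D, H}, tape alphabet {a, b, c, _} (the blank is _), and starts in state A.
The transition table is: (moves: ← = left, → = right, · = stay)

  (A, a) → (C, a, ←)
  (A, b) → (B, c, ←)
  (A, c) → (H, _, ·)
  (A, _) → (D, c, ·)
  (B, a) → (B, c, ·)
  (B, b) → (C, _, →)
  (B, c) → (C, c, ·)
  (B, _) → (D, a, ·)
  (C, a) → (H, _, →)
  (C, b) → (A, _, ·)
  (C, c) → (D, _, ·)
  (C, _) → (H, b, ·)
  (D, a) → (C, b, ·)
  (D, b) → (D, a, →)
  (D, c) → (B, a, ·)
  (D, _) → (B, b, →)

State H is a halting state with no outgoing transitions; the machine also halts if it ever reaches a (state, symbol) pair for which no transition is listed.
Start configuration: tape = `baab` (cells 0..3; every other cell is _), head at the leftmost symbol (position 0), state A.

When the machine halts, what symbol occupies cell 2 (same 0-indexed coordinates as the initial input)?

state=A head=0 tape=_[b]aab_   (A,b)→(B,c,←)
state=B head=-1 tape=[_]caab_   (B,_)→(D,a,·)
state=D head=-1 tape=[a]caab_   (D,a)→(C,b,·)
state=C head=-1 tape=[b]caab_   (C,b)→(A,_,·)
state=A head=-1 tape=[_]caab_   (A,_)→(D,c,·)
state=D head=-1 tape=[c]caab_   (D,c)→(B,a,·)
state=B head=-1 tape=[a]caab_   (B,a)→(B,c,·)
state=B head=-1 tape=[c]caab_   (B,c)→(C,c,·)
state=C head=-1 tape=[c]caab_   (C,c)→(D,_,·)
state=D head=-1 tape=[_]caab_   (D,_)→(B,b,→)
state=B head=0 tape=b[c]aab_   (B,c)→(C,c,·)
state=C head=0 tape=b[c]aab_   (C,c)→(D,_,·)
state=D head=0 tape=b[_]aab_   (D,_)→(B,b,→)
state=B head=1 tape=bb[a]ab_   (B,a)→(B,c,·)
state=B head=1 tape=bb[c]ab_   (B,c)→(C,c,·)
state=C head=1 tape=bb[c]ab_   (C,c)→(D,_,·)
state=D head=1 tape=bb[_]ab_   (D,_)→(B,b,→)
state=B head=2 tape=bbb[a]b_   (B,a)→(B,c,·)
state=B head=2 tape=bbb[c]b_   (B,c)→(C,c,·)
state=C head=2 tape=bbb[c]b_   (C,c)→(D,_,·)
state=D head=2 tape=bbb[_]b_   (D,_)→(B,b,→)
state=B head=3 tape=bbbb[b]_   (B,b)→(C,_,→)
state=C head=4 tape=bbbb_[_]   (C,_)→(H,b,·)
state=H head=4 tape=bbbb_[b]
Cell 2 holds b when M halts.

b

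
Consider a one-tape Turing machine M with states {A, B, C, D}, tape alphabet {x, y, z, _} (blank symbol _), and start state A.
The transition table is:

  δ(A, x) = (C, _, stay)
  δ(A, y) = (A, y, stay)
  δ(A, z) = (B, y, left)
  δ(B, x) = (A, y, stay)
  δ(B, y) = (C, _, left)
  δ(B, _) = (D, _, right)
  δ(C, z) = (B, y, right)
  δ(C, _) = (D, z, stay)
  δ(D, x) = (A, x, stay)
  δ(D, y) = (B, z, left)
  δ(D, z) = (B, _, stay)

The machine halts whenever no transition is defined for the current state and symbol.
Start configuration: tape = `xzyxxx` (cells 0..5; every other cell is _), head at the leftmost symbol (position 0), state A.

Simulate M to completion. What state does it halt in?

D

state=A head=0 tape=[x]zyxxx_   (A,x)→(C,_,stay)
state=C head=0 tape=[_]zyxxx_   (C,_)→(D,z,stay)
state=D head=0 tape=[z]zyxxx_   (D,z)→(B,_,stay)
state=B head=0 tape=[_]zyxxx_   (B,_)→(D,_,right)
state=D head=1 tape=_[z]yxxx_   (D,z)→(B,_,stay)
state=B head=1 tape=_[_]yxxx_   (B,_)→(D,_,right)
state=D head=2 tape=__[y]xxx_   (D,y)→(B,z,left)
state=B head=1 tape=_[_]zxxx_   (B,_)→(D,_,right)
state=D head=2 tape=__[z]xxx_   (D,z)→(B,_,stay)
state=B head=2 tape=__[_]xxx_   (B,_)→(D,_,right)
state=D head=3 tape=___[x]xx_   (D,x)→(A,x,stay)
state=A head=3 tape=___[x]xx_   (A,x)→(C,_,stay)
state=C head=3 tape=___[_]xx_   (C,_)→(D,z,stay)
state=D head=3 tape=___[z]xx_   (D,z)→(B,_,stay)
state=B head=3 tape=___[_]xx_   (B,_)→(D,_,right)
state=D head=4 tape=____[x]x_   (D,x)→(A,x,stay)
state=A head=4 tape=____[x]x_   (A,x)→(C,_,stay)
state=C head=4 tape=____[_]x_   (C,_)→(D,z,stay)
state=D head=4 tape=____[z]x_   (D,z)→(B,_,stay)
state=B head=4 tape=____[_]x_   (B,_)→(D,_,right)
state=D head=5 tape=_____[x]_   (D,x)→(A,x,stay)
state=A head=5 tape=_____[x]_   (A,x)→(C,_,stay)
state=C head=5 tape=_____[_]_   (C,_)→(D,z,stay)
state=D head=5 tape=_____[z]_   (D,z)→(B,_,stay)
state=B head=5 tape=_____[_]_   (B,_)→(D,_,right)
state=D head=6 tape=______[_]
No transition is defined for (D, _); M halts in state D.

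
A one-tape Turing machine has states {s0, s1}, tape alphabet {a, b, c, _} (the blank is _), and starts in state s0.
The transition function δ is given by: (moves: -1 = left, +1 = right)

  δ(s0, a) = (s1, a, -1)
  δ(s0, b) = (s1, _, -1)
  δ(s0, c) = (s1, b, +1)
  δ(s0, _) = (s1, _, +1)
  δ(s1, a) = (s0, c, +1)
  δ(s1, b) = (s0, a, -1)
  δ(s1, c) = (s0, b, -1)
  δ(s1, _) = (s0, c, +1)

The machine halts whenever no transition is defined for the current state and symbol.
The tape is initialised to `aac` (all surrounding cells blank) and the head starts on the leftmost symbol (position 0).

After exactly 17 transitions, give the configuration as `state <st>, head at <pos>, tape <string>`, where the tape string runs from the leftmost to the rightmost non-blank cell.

state s1, head at -1, tape baac

s0 | __[a]ac   read a → write a, move -1, go to s1
s1 | _[_]aac   read _ → write c, move +1, go to s0
s0 | _c[a]ac   read a → write a, move -1, go to s1
s1 | _[c]aac   read c → write b, move -1, go to s0
s0 | [_]baac   read _ → write _, move +1, go to s1
s1 | _[b]aac   read b → write a, move -1, go to s0
s0 | [_]aaac   read _ → write _, move +1, go to s1
s1 | _[a]aac   read a → write c, move +1, go to s0
s0 | _c[a]ac   read a → write a, move -1, go to s1
s1 | _[c]aac   read c → write b, move -1, go to s0
s0 | [_]baac   read _ → write _, move +1, go to s1
s1 | _[b]aac   read b → write a, move -1, go to s0
s0 | [_]aaac   read _ → write _, move +1, go to s1
s1 | _[a]aac   read a → write c, move +1, go to s0
s0 | _c[a]ac   read a → write a, move -1, go to s1
s1 | _[c]aac   read c → write b, move -1, go to s0
s0 | [_]baac   read _ → write _, move +1, go to s1
s1 | _[b]aac
After 17 steps: state s1, head at -1, tape baac.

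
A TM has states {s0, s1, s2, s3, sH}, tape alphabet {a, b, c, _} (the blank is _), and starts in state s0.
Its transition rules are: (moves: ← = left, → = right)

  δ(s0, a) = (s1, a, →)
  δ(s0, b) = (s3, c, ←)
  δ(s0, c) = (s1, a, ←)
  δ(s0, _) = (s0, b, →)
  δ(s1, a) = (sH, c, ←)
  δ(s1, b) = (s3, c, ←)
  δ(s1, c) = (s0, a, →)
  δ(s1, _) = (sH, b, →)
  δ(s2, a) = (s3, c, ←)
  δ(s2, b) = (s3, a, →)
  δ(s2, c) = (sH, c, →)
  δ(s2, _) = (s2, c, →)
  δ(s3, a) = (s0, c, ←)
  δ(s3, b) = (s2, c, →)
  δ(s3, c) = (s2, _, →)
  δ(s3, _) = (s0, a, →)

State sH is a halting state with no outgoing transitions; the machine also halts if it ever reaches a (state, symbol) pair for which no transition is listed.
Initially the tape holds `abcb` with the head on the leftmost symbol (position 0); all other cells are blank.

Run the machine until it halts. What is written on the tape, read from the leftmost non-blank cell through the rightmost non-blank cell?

caaccb

state=s0 head=0 tape=___[a]bcb   (s0,a)→(s1,a,→)
state=s1 head=1 tape=___a[b]cb   (s1,b)→(s3,c,←)
state=s3 head=0 tape=___[a]ccb   (s3,a)→(s0,c,←)
state=s0 head=-1 tape=__[_]cccb   (s0,_)→(s0,b,→)
state=s0 head=0 tape=__b[c]ccb   (s0,c)→(s1,a,←)
state=s1 head=-1 tape=__[b]accb   (s1,b)→(s3,c,←)
state=s3 head=-2 tape=_[_]caccb   (s3,_)→(s0,a,→)
state=s0 head=-1 tape=_a[c]accb   (s0,c)→(s1,a,←)
state=s1 head=-2 tape=_[a]aaccb   (s1,a)→(sH,c,←)
state=sH head=-3 tape=[_]caaccb
The non-blank tape span at halt is caaccb.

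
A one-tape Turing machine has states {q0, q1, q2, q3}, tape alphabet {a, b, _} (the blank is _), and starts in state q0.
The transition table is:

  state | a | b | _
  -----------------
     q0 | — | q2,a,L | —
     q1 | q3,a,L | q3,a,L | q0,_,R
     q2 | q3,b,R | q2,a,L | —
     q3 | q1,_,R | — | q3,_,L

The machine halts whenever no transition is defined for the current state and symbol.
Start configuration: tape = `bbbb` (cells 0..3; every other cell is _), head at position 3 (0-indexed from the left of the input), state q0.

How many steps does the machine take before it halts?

q0 | _bbb[b]   read b → write a, move L, go to q2
q2 | _bb[b]a   read b → write a, move L, go to q2
q2 | _b[b]aa   read b → write a, move L, go to q2
q2 | _[b]aaa   read b → write a, move L, go to q2
q2 | [_]aaaa
M halts after 4 transitions.

4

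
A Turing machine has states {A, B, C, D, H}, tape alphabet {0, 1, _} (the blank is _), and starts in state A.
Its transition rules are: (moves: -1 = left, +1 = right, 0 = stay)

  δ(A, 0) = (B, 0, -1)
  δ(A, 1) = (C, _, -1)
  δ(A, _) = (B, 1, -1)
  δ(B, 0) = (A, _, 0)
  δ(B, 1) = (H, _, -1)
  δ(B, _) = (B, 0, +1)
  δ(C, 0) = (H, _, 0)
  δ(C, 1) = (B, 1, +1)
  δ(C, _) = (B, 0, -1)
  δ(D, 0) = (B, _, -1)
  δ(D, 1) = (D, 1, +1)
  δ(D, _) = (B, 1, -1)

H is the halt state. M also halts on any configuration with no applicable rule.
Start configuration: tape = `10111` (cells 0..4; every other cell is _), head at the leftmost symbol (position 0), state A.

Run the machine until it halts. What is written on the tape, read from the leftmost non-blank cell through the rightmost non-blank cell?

0_1_0111

state=A head=0 tape=___[1]0111   (A,1)→(C,_,-1)
state=C head=-1 tape=__[_]_0111   (C,_)→(B,0,-1)
state=B head=-2 tape=_[_]0_0111   (B,_)→(B,0,+1)
state=B head=-1 tape=_0[0]_0111   (B,0)→(A,_,0)
state=A head=-1 tape=_0[_]_0111   (A,_)→(B,1,-1)
state=B head=-2 tape=_[0]1_0111   (B,0)→(A,_,0)
state=A head=-2 tape=_[_]1_0111   (A,_)→(B,1,-1)
state=B head=-3 tape=[_]11_0111   (B,_)→(B,0,+1)
state=B head=-2 tape=0[1]1_0111   (B,1)→(H,_,-1)
state=H head=-3 tape=[0]_1_0111
The non-blank tape span at halt is 0_1_0111.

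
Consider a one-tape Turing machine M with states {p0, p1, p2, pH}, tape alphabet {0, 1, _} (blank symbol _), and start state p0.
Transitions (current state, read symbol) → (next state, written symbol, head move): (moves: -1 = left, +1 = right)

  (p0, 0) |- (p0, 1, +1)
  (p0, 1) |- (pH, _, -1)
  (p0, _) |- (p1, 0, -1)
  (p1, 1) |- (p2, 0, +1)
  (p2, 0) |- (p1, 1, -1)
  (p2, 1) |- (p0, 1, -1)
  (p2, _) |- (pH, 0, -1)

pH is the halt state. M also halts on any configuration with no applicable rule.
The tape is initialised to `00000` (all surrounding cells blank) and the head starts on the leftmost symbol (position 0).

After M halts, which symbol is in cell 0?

state=p0 head=0 tape=[0]0000_   (p0,0)→(p0,1,+1)
state=p0 head=1 tape=1[0]000_   (p0,0)→(p0,1,+1)
state=p0 head=2 tape=11[0]00_   (p0,0)→(p0,1,+1)
state=p0 head=3 tape=111[0]0_   (p0,0)→(p0,1,+1)
state=p0 head=4 tape=1111[0]_   (p0,0)→(p0,1,+1)
state=p0 head=5 tape=11111[_]   (p0,_)→(p1,0,-1)
state=p1 head=4 tape=1111[1]0   (p1,1)→(p2,0,+1)
state=p2 head=5 tape=11110[0]   (p2,0)→(p1,1,-1)
state=p1 head=4 tape=1111[0]1
Cell 0 holds 1 when M halts.

1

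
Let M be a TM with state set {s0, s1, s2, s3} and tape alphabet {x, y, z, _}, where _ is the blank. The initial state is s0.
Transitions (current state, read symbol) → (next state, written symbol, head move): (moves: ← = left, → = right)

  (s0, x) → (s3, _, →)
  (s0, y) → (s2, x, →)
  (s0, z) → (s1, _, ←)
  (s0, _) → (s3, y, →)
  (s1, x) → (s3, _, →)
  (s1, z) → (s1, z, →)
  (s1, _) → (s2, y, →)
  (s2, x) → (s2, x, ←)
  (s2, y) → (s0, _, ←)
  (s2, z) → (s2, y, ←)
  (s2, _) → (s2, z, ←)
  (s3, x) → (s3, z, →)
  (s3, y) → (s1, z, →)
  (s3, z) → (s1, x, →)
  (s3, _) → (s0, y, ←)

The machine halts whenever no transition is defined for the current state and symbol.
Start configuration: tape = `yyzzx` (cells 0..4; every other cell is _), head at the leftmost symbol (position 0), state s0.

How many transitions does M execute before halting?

state=s0 head=0 tape=[y]yzzx___   (s0,y)→(s2,x,→)
state=s2 head=1 tape=x[y]zzx___   (s2,y)→(s0,_,←)
state=s0 head=0 tape=[x]_zzx___   (s0,x)→(s3,_,→)
state=s3 head=1 tape=_[_]zzx___   (s3,_)→(s0,y,←)
state=s0 head=0 tape=[_]yzzx___   (s0,_)→(s3,y,→)
state=s3 head=1 tape=y[y]zzx___   (s3,y)→(s1,z,→)
state=s1 head=2 tape=yz[z]zx___   (s1,z)→(s1,z,→)
state=s1 head=3 tape=yzz[z]x___   (s1,z)→(s1,z,→)
state=s1 head=4 tape=yzzz[x]___   (s1,x)→(s3,_,→)
state=s3 head=5 tape=yzzz_[_]__   (s3,_)→(s0,y,←)
state=s0 head=4 tape=yzzz[_]y__   (s0,_)→(s3,y,→)
state=s3 head=5 tape=yzzzy[y]__   (s3,y)→(s1,z,→)
state=s1 head=6 tape=yzzzyz[_]_   (s1,_)→(s2,y,→)
state=s2 head=7 tape=yzzzyzy[_]   (s2,_)→(s2,z,←)
state=s2 head=6 tape=yzzzyz[y]z   (s2,y)→(s0,_,←)
state=s0 head=5 tape=yzzzy[z]_z   (s0,z)→(s1,_,←)
state=s1 head=4 tape=yzzz[y]__z
M halts after 16 transitions.

16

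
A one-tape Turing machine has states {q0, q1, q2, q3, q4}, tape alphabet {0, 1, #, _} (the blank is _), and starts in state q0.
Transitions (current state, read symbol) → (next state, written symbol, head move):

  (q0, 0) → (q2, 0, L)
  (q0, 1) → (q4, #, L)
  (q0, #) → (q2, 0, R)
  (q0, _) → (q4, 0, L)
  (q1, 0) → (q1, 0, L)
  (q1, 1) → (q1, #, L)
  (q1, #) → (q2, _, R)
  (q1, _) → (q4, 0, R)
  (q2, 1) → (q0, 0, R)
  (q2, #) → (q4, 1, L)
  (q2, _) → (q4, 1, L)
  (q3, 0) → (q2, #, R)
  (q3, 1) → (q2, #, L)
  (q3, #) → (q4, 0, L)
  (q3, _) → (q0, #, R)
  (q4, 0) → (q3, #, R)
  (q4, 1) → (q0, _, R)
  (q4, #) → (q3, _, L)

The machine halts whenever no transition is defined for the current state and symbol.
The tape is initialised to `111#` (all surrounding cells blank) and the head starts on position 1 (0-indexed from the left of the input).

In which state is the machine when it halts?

q4

state=q0 head=1 tape=1[1]1#_   (q0,1)→(q4,#,L)
state=q4 head=0 tape=[1]#1#_   (q4,1)→(q0,_,R)
state=q0 head=1 tape=_[#]1#_   (q0,#)→(q2,0,R)
state=q2 head=2 tape=_0[1]#_   (q2,1)→(q0,0,R)
state=q0 head=3 tape=_00[#]_   (q0,#)→(q2,0,R)
state=q2 head=4 tape=_000[_]   (q2,_)→(q4,1,L)
state=q4 head=3 tape=_00[0]1   (q4,0)→(q3,#,R)
state=q3 head=4 tape=_00#[1]   (q3,1)→(q2,#,L)
state=q2 head=3 tape=_00[#]#   (q2,#)→(q4,1,L)
state=q4 head=2 tape=_0[0]1#   (q4,0)→(q3,#,R)
state=q3 head=3 tape=_0#[1]#   (q3,1)→(q2,#,L)
state=q2 head=2 tape=_0[#]##   (q2,#)→(q4,1,L)
state=q4 head=1 tape=_[0]1##   (q4,0)→(q3,#,R)
state=q3 head=2 tape=_#[1]##   (q3,1)→(q2,#,L)
state=q2 head=1 tape=_[#]###   (q2,#)→(q4,1,L)
state=q4 head=0 tape=[_]1###
No transition is defined for (q4, _); M halts in state q4.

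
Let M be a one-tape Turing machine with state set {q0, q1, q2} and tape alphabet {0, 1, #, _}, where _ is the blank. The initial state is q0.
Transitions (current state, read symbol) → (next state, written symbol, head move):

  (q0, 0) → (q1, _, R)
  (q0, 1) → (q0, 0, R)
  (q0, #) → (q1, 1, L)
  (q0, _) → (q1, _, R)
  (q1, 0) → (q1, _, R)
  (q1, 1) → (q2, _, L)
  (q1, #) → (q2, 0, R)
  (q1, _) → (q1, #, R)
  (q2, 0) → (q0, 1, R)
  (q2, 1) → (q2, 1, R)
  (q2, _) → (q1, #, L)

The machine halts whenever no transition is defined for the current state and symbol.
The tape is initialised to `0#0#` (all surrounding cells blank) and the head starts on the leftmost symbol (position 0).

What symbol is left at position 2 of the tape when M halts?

#

q0 | _[0]#0#   read 0 → write _, move R, go to q1
q1 | __[#]0#   read # → write 0, move R, go to q2
q2 | __0[0]#   read 0 → write 1, move R, go to q0
q0 | __01[#]   read # → write 1, move L, go to q1
q1 | __0[1]1   read 1 → write _, move L, go to q2
q2 | __[0]_1   read 0 → write 1, move R, go to q0
q0 | __1[_]1   read _ → write _, move R, go to q1
q1 | __1_[1]   read 1 → write _, move L, go to q2
q2 | __1[_]_   read _ → write #, move L, go to q1
q1 | __[1]#_   read 1 → write _, move L, go to q2
q2 | _[_]_#_   read _ → write #, move L, go to q1
q1 | [_]#_#_   read _ → write #, move R, go to q1
q1 | #[#]_#_   read # → write 0, move R, go to q2
q2 | #0[_]#_   read _ → write #, move L, go to q1
q1 | #[0]##_   read 0 → write _, move R, go to q1
q1 | #_[#]#_   read # → write 0, move R, go to q2
q2 | #_0[#]_
Cell 2 holds # when M halts.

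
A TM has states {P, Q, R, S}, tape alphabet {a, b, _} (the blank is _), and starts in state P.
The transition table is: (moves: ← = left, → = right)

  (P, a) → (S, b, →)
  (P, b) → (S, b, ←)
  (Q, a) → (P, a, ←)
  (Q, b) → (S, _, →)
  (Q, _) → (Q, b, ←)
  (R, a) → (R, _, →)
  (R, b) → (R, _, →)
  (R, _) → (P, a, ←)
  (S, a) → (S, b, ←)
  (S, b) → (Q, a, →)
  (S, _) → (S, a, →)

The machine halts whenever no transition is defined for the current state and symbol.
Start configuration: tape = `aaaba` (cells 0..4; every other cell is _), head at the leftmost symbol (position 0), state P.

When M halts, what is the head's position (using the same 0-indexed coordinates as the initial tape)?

4

state=P head=0 tape=[a]aaba__   (P,a)→(S,b,→)
state=S head=1 tape=b[a]aba__   (S,a)→(S,b,←)
state=S head=0 tape=[b]baba__   (S,b)→(Q,a,→)
state=Q head=1 tape=a[b]aba__   (Q,b)→(S,_,→)
state=S head=2 tape=a_[a]ba__   (S,a)→(S,b,←)
state=S head=1 tape=a[_]bba__   (S,_)→(S,a,→)
state=S head=2 tape=aa[b]ba__   (S,b)→(Q,a,→)
state=Q head=3 tape=aaa[b]a__   (Q,b)→(S,_,→)
state=S head=4 tape=aaa_[a]__   (S,a)→(S,b,←)
state=S head=3 tape=aaa[_]b__   (S,_)→(S,a,→)
state=S head=4 tape=aaaa[b]__   (S,b)→(Q,a,→)
state=Q head=5 tape=aaaaa[_]_   (Q,_)→(Q,b,←)
state=Q head=4 tape=aaaa[a]b_   (Q,a)→(P,a,←)
state=P head=3 tape=aaa[a]ab_   (P,a)→(S,b,→)
state=S head=4 tape=aaab[a]b_   (S,a)→(S,b,←)
state=S head=3 tape=aaa[b]bb_   (S,b)→(Q,a,→)
state=Q head=4 tape=aaaa[b]b_   (Q,b)→(S,_,→)
state=S head=5 tape=aaaa_[b]_   (S,b)→(Q,a,→)
state=Q head=6 tape=aaaa_a[_]   (Q,_)→(Q,b,←)
state=Q head=5 tape=aaaa_[a]b   (Q,a)→(P,a,←)
state=P head=4 tape=aaaa[_]ab
At halt the head is at cell 4.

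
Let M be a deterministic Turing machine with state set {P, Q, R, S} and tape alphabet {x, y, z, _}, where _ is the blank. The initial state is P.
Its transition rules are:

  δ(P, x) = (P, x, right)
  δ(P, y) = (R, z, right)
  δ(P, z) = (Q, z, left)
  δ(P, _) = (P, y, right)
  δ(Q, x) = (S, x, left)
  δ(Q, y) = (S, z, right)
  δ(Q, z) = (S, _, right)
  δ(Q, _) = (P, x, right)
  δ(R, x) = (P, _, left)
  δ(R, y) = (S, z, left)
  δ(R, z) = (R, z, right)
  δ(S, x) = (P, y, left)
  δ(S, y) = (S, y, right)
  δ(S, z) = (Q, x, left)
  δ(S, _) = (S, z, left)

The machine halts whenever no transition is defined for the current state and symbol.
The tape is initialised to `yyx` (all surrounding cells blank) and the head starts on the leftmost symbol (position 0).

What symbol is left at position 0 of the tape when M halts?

_

P | __[y]yx   read y → write z, move right, go to R
R | __z[y]x   read y → write z, move left, go to S
S | __[z]zx   read z → write x, move left, go to Q
Q | _[_]xzx   read _ → write x, move right, go to P
P | _x[x]zx   read x → write x, move right, go to P
P | _xx[z]x   read z → write z, move left, go to Q
Q | _x[x]zx   read x → write x, move left, go to S
S | _[x]xzx   read x → write y, move left, go to P
P | [_]yxzx   read _ → write y, move right, go to P
P | y[y]xzx   read y → write z, move right, go to R
R | yz[x]zx   read x → write _, move left, go to P
P | y[z]_zx   read z → write z, move left, go to Q
Q | [y]z_zx   read y → write z, move right, go to S
S | z[z]_zx   read z → write x, move left, go to Q
Q | [z]x_zx   read z → write _, move right, go to S
S | _[x]_zx   read x → write y, move left, go to P
P | [_]y_zx   read _ → write y, move right, go to P
P | y[y]_zx   read y → write z, move right, go to R
R | yz[_]zx
Cell 0 holds _ when M halts.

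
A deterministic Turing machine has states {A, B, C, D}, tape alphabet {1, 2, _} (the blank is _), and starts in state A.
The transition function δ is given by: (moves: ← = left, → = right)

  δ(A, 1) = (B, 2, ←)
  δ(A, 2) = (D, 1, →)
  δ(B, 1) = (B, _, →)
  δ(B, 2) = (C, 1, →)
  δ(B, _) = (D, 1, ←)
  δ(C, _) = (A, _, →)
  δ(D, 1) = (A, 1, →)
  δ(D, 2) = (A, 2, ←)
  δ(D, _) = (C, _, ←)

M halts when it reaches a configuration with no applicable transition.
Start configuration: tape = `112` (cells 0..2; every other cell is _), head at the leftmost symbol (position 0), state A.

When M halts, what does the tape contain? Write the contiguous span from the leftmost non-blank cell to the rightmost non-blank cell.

state=A head=0 tape=___[1]12   (A,1)→(B,2,←)
state=B head=-1 tape=__[_]212   (B,_)→(D,1,←)
state=D head=-2 tape=_[_]1212   (D,_)→(C,_,←)
state=C head=-3 tape=[_]_1212   (C,_)→(A,_,→)
state=A head=-2 tape=_[_]1212
The non-blank tape span at halt is 1212.

1212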